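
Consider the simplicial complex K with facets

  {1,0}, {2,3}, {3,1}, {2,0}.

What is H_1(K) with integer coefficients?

We work with the vertex ordering 0 < 1 < 2 < 3. The simplices of K, each written with vertices in increasing order, are:

  0-simplices (4): [0], [1], [2], [3]
  1-simplices (4): [0,1], [0,2], [1,3], [2,3]

so the chain groups are C_0 ≅ Z^4, C_1 ≅ Z^4.

∂_1: C_1 → C_0 sends each edge [p,q] (with p < q) to q − p.
The resulting 4×4 matrix has rank 3, and its Smith normal form has invariant factors (1,1,1).

Computing H_k = (kernel of ∂_k) / (image of ∂_{k+1}):

  H_1: rank ker ∂_1 − rank ∂_2 = (4 − 3) − 0 = 1, and there is no ∂_2, so H_1 ≅ Z.

H_1 = Z.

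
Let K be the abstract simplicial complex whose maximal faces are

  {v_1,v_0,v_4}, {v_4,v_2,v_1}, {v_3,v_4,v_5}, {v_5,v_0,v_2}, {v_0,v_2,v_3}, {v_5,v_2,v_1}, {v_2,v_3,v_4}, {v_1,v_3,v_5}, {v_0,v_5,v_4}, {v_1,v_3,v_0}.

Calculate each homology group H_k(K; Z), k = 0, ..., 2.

Fix the vertex order v_0 < v_1 < v_2 < v_3 < v_4 < v_5 and write every simplex with vertices in increasing order. Then dim K = 2 and the simplices of K are:

  0-simplices (6): [v_0], [v_1], [v_2], [v_3], [v_4], [v_5]
  1-simplices (15): (15 of them)
  2-simplices (10): [v_0,v_1,v_3], [v_0,v_1,v_4], [v_0,v_2,v_3], [v_0,v_2,v_5], [v_0,v_4,v_5], [v_1,v_2,v_4], [v_1,v_2,v_5], [v_1,v_3,v_5], [v_2,v_3,v_4], [v_3,v_4,v_5]

Hence C_0 ≅ Z^6, C_1 ≅ Z^15, C_2 ≅ Z^10.

Boundary ∂_1: C_1 → C_0 maps an edge to its endpoints' difference, ∂[p,q] = q − p.
The 6×15 boundary matrix has rank 5 and Smith normal form diag(1,1,1,1,1).

The boundary map ∂_2: C_2 → C_1 maps a triangle to the signed sum of its edges. For instance
  ∂[v_1,v_3,v_5] = [v_3,v_5] − [v_1,v_5] + [v_1,v_3],
  ∂[v_3,v_4,v_5] = [v_4,v_5] − [v_3,v_5] + [v_3,v_4].
As a 15×10 matrix over Z this has rank 10, with invariant factors (1,1,1,1,1,1,1,1,1,2).

From H_k ≅ ker(∂_k) / im(∂_{k+1}) we obtain:

  H_0: rank C_0 − rank ∂_1 = 6 − 5 = 1, and the invariant factors of ∂_1 are all 1, so H_0 ≅ Z.
  H_1: rank ker ∂_1 − rank ∂_2 = (15 − 5) − 10 = 0, and ∂_2 has invariant factor 2 > 1, so H_1 ≅ Z/2Z.
  H_2: rank ker ∂_2 − rank ∂_3 = (10 − 10) − 0 = 0, and there is no ∂_3, so H_2 ≅ 0.

As a check, the Euler characteristic is 6 − 15 + 10 = 1, which agrees with 1 − 0 + 0 = 1.

H_0 ≅ Z,  H_1 ≅ Z/2Z,  H_2 = 0.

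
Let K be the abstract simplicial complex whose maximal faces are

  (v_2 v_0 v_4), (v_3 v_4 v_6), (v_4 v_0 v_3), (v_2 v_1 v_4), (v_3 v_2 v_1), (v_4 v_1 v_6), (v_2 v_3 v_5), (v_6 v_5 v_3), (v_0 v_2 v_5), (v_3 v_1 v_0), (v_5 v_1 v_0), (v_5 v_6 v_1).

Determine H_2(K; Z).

We work with the vertex ordering v_0 < v_1 < v_2 < v_3 < v_4 < v_5 < v_6. The simplices of K, each written with vertices in increasing order, are:

  0-simplices (7): [v_0], [v_1], [v_2], [v_3], [v_4], [v_5], [v_6]
  1-simplices (18): (18 of them)
  2-simplices (12): (12 of them)

so the chain groups are C_0 ≅ Z^7, C_1 ≅ Z^18, C_2 ≅ Z^12.

The boundary map ∂_1: C_1 → C_0 sends each edge [p,q] (with p < q) to q − p. For instance
  ∂[v_4,v_6] = [v_6] − [v_4].
This gives a 7×18 integer matrix of rank 6; reducing to Smith normal form yields diagonal entries (1,1,1,1,1,1).

The boundary map ∂_2: C_2 → C_1 acts by ∂[p,q,r] = [q,r] − [p,r] + [p,q]. For instance
  ∂[v_1,v_2,v_4] = [v_2,v_4] − [v_1,v_4] + [v_1,v_2],
  ∂[v_0,v_3,v_4] = [v_3,v_4] − [v_0,v_4] + [v_0,v_3].
As a 18×12 matrix over Z this has rank 12, with invariant factors (1,1,1,1,1,1,1,1,1,1,1,2).

Now H_k = ker ∂_k / im ∂_{k+1}, so:

  H_2: rank ker ∂_2 − rank ∂_3 = (12 − 12) − 0 = 0, and there is no ∂_3, so H_2 = 0.

(K is a triangulation of the real projective plane RP^2.)

H_2 = 0.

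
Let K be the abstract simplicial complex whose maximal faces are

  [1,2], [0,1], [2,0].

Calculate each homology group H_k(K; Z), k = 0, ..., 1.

H_0 ≅ Z,  H_1 ≅ Z.

Fix the vertex order 0 < 1 < 2 and write every simplex with vertices in increasing order. Then dim K = 1 and the simplices of K are:

  0-simplices (3): [0], [1], [2]
  1-simplices (3): [0,1], [0,2], [1,2]

Hence C_0 ≅ Z^3, C_1 ≅ Z^3.

∂_1: C_1 → C_0 maps an edge to its endpoints' difference, ∂[p,q] = q − p.
The 3×3 boundary matrix has rank 2 and Smith normal form diag(1,1).

Computing H_k = (kernel of ∂_k) / (image of ∂_{k+1}):

  H_0: rank C_0 − rank ∂_1 = 3 − 2 = 1, and the invariant factors of ∂_1 are all 1, so H_0 = Z.
  H_1: rank ker ∂_1 − rank ∂_2 = (3 − 2) − 0 = 1, and there is no ∂_2, so H_1 = Z.

(K is a triangulation of the circle S^1.)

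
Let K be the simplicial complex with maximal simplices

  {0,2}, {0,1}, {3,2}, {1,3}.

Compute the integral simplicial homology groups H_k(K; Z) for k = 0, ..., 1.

Take the total order 0 < 1 < 2 < 3 on the vertex set. Then K (dimension 1) consists of the simplices:

  0-simplices (4): [0], [1], [2], [3]
  1-simplices (4): [0,1], [0,2], [1,3], [2,3]

so the chain groups are C_0 ≅ Z^4, C_1 ≅ Z^4.

∂_1: C_1 → C_0 maps an edge to its endpoints' difference, ∂[p,q] = q − p. For instance
  ∂[1,3] = [3] − [1].
As a 4×4 matrix over Z this has rank 3, with invariant factors (1,1,1).

Now H_k = ker ∂_k / im ∂_{k+1}, so:

  H_0: rank C_0 − rank ∂_1 = 4 − 3 = 1, and the invariant factors of ∂_1 are all 1, so H_0 ≅ Z.
  H_1: rank ker ∂_1 − rank ∂_2 = (4 − 3) − 0 = 1, and there is no ∂_2, so H_1 ≅ Z.

As a check, the Euler characteristic is 4 − 4 = 0, which agrees with 1 − 1 = 0.

H_0 = Z,  H_1 = Z.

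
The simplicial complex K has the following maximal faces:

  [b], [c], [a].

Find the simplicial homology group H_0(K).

H_0 ≅ Z^3.

Fix the vertex order a < b < c and write every simplex with vertices in increasing order. Then dim K = 0 and the simplices of K are:

  0-simplices (3): a, b, c

so the chain groups are C_0 ≅ Z^3.

Now H_k = ker ∂_k / im ∂_{k+1}, so:

  H_0: rank C_0 − rank ∂_1 = 3 − 0 = 3, and there is no ∂_1, so H_0 ≅ Z^3.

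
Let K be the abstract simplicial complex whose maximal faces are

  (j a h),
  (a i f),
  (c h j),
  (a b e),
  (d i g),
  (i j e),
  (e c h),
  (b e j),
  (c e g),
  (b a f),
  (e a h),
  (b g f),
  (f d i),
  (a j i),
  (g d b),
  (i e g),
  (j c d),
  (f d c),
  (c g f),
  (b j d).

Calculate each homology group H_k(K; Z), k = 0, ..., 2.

H_0 ≅ Z,  H_1 ≅ Z ⊕ Z/2,  H_2 = 0.

Order the vertices as a < b < c < d < e < f < g < h < i < j. Listing each simplex with vertices in this order, K has dimension 2 with simplices:

  0-simplices (10): a, b, c, d, e, f, g, h, i, j
  1-simplices (30): ab, ae, af, ah, ai, aj, bd, be, bf, bg, bj, cd, ce, cf, cg, ch, cj, df, dg, di, dj, eg, eh, ei, ej, fg, fi, gi, hj, ij
  2-simplices (20): abe, abf, aeh, afi, ahj, aij, bdg, bdj, bej, bfg, cdf, cdj, ceg, ceh, cfg, chj, dfi, dgi, egi, eij

giving chain groups C_0 ≅ Z^10, C_1 ≅ Z^30, C_2 ≅ Z^20.

∂_1: C_1 → C_0 is given by ∂[p,q] = [q] − [p]. For instance
  ∂be = e − b.
The resulting 10×30 matrix has rank 9, and its Smith normal form has invariant factors (1,1,1,1,1,1,1,1,1).

Boundary ∂_2: C_2 → C_1 acts by ∂[p,q,r] = [q,r] − [p,r] + [p,q]. For instance
  ∂bfg = fg − bg + bf,
  ∂chj = hj − cj + ch.
This gives a 30×20 integer matrix of rank 20; reducing to Smith normal form yields diagonal entries (1,1,1,1,1,1,1,1,1,1,1,1,1,1,1,1,1,1,1,2).

From H_k ≅ ker(∂_k) / im(∂_{k+1}) we obtain:

  H_0: rank C_0 − rank ∂_1 = 10 − 9 = 1, and the invariant factors of ∂_1 are all 1, so H_0 ≅ Z.
  H_1: rank ker ∂_1 − rank ∂_2 = (30 − 9) − 20 = 1, and ∂_2 has invariant factor 2 > 1, so H_1 ≅ Z ⊕ Z/2.
  H_2: rank ker ∂_2 − rank ∂_3 = (20 − 20) − 0 = 0, and there is no ∂_3, so H_2 ≅ 0.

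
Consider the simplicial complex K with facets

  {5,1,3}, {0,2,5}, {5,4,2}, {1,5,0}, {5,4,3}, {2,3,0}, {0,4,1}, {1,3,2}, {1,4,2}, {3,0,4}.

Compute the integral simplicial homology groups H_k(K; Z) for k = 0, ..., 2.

H_0 = Z,  H_1 = Z/2Z,  H_2 = 0.

Fix the vertex order 0 < 1 < 2 < 3 < 4 < 5 and write every simplex with vertices in increasing order. Then dim K = 2 and the simplices of K are:

  0-simplices (6): [0], [1], [2], [3], [4], [5]
  1-simplices (15): [0,1], [0,2], [0,3], [0,4], [0,5], [1,2], [1,3], [1,4], [1,5], [2,3], [2,4], [2,5], [3,4], [3,5], [4,5]
  2-simplices (10): [0,1,4], [0,1,5], [0,2,3], [0,2,5], [0,3,4], [1,2,3], [1,2,4], [1,3,5], [2,4,5], [3,4,5]

so the chain groups are C_0 ≅ Z^6, C_1 ≅ Z^15, C_2 ≅ Z^10.

The boundary map ∂_1: C_1 → C_0 sends each edge [p,q] (with p < q) to q − p.
The 6×15 boundary matrix has rank 5 and Smith normal form diag(1,1,1,1,1).

∂_2: C_2 → C_1 acts by ∂[p,q,r] = [q,r] − [p,r] + [p,q]. For instance
  ∂[1,3,5] = [3,5] − [1,5] + [1,3],
  ∂[0,1,5] = [1,5] − [0,5] + [0,1].
The 15×10 boundary matrix has rank 10 and Smith normal form diag(1,1,1,1,1,1,1,1,1,2).

Now H_k = ker ∂_k / im ∂_{k+1}, so:

  H_0: rank C_0 − rank ∂_1 = 6 − 5 = 1, and the invariant factors of ∂_1 are all 1, so H_0 = Z.
  H_1: rank ker ∂_1 − rank ∂_2 = (15 − 5) − 10 = 0, and ∂_2 has invariant factor 2 > 1, so H_1 = Z/2Z.
  H_2: rank ker ∂_2 − rank ∂_3 = (10 − 10) − 0 = 0, and there is no ∂_3, so H_2 = 0.

As a check, the Euler characteristic is 6 − 15 + 10 = 1, which agrees with 1 − 0 + 0 = 1.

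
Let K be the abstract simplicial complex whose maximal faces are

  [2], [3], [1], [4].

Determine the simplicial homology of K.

H_0 = Z^4.

Take the total order 1 < 2 < 3 < 4 on the vertex set. Then K (dimension 0) consists of the simplices:

  0-simplices (4): [1], [2], [3], [4]

giving chain groups C_0 ≅ Z^4.

Reading off H_k = ker ∂_k / im ∂_{k+1}:

  H_0: rank C_0 − rank ∂_1 = 4 − 0 = 4, and there is no ∂_1, so H_0 ≅ Z^4.

(K is a triangulation of a set of 4 points.)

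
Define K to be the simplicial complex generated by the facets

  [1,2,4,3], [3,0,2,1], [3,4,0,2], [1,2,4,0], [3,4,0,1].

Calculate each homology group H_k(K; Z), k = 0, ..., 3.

H_0 ≅ Z,  H_1 = 0,  H_2 = 0,  H_3 ≅ Z.

K has 5 vertices, 10 edges, 10 triangles, 5 3-simplices.
rank ∂_0 = 0, rank ∂_1 = 4 ⇒ b_0 = 5 − 0 − 4 = 1; all invariant factors of ∂_1 are 1 so no torsion. So H_0 ≅ Z.
rank ∂_1 = 4, rank ∂_2 = 6 ⇒ b_1 = 10 − 4 − 6 = 0; all invariant factors of ∂_2 are 1 so no torsion. So H_1 ≅ 0.
rank ∂_2 = 6, rank ∂_3 = 4 ⇒ b_2 = 10 − 6 − 4 = 0; all invariant factors of ∂_3 are 1 so no torsion. So H_2 ≅ 0.
rank ∂_3 = 4, rank ∂_4 = 0 ⇒ b_3 = 5 − 4 − 0 = 1. So H_3 ≅ Z.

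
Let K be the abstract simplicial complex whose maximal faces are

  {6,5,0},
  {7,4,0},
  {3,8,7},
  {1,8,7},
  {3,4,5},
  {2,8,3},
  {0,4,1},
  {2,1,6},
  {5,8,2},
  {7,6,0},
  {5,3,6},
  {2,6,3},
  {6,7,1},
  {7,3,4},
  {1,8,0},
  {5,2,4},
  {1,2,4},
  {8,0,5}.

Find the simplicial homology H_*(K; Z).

H_0 ≅ Z,  H_1 ≅ Z ⊕ Z_2,  H_2 = 0.

Take the total order 0 < 1 < 2 < 3 < 4 < 5 < 6 < 7 < 8 on the vertex set. Then K (dimension 2) consists of the simplices:

  0-simplices (9): [0], [1], [2], [3], [4], [5], [6], [7], [8]
  1-simplices (27): (27 of them)
  2-simplices (18): [0,1,4], [0,1,8], [0,4,7], [0,5,6], [0,5,8], [0,6,7], [1,2,4], [1,2,6], [1,6,7], [1,7,8], [2,3,6], [2,3,8], [2,4,5], [2,5,8], [3,4,5], [3,4,7], [3,5,6], [3,7,8]

so the chain groups are C_0 ≅ Z^9, C_1 ≅ Z^27, C_2 ≅ Z^18.

∂_1: C_1 → C_0 sends each edge [p,q] (with p < q) to q − p. For instance
  ∂[3,5] = [5] − [3].
The 9×27 boundary matrix has rank 8 and Smith normal form diag(1,1,1,1,1,1,1,1).

∂_2: C_2 → C_1 sends each 2-simplex [p,q,r] to [q,r] − [p,r] + [p,q]. For instance
  ∂[2,3,8] = [3,8] − [2,8] + [2,3],
  ∂[0,1,4] = [1,4] − [0,4] + [0,1].
As a 27×18 matrix over Z this has rank 18, with invariant factors (1,1,1,1,1,1,1,1,1,1,1,1,1,1,1,1,1,2).

Now H_k = ker ∂_k / im ∂_{k+1}, so:

  H_0: rank C_0 − rank ∂_1 = 9 − 8 = 1, and the invariant factors of ∂_1 are all 1, so H_0 ≅ Z.
  H_1: rank ker ∂_1 − rank ∂_2 = (27 − 8) − 18 = 1, and ∂_2 has invariant factor 2 > 1, so H_1 ≅ Z ⊕ Z_2.
  H_2: rank ker ∂_2 − rank ∂_3 = (18 − 18) − 0 = 0, and there is no ∂_3, so H_2 ≅ 0.

As a check, the Euler characteristic is 9 − 27 + 18 = 0, which agrees with 1 − 1 + 0 = 0.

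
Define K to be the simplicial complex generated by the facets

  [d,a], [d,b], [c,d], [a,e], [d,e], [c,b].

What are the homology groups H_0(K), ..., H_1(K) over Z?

Order the vertices as a < b < c < d < e. Listing each simplex with vertices in this order, K has dimension 1 with simplices:

  0-simplices (5): a, b, c, d, e
  1-simplices (6): ad, ae, bc, bd, cd, de

so the chain groups are C_0 ≅ Z^5, C_1 ≅ Z^6.

Boundary ∂_1: C_1 → C_0 sends each edge [p,q] (with p < q) to q − p. For instance
  ∂bc = c − b.
As a 5×6 matrix over Z this has rank 4, with invariant factors (1,1,1,1).

From H_k ≅ ker(∂_k) / im(∂_{k+1}) we obtain:

  H_0: rank C_0 − rank ∂_1 = 5 − 4 = 1, and the invariant factors of ∂_1 are all 1, so H_0 = Z.
  H_1: rank ker ∂_1 − rank ∂_2 = (6 − 4) − 0 = 2, and there is no ∂_2, so H_1 = Z^2.

(K is a triangulation of a wedge of 2 circles.)

H_0 ≅ Z,  H_1 ≅ Z^2.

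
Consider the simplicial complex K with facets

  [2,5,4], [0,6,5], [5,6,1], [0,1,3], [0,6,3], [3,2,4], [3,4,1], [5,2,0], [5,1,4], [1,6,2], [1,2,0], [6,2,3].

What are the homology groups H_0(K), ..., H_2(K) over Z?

We work with the vertex ordering 0 < 1 < 2 < 3 < 4 < 5 < 6. The simplices of K, each written with vertices in increasing order, are:

  0-simplices (7): [0], [1], [2], [3], [4], [5], [6]
  1-simplices (18): [0,1], [0,2], [0,3], [0,5], [0,6], [1,2], [1,3], [1,4], [1,5], [1,6], [2,3], [2,4], [2,5], [2,6], [3,4], [3,6], [4,5], [5,6]
  2-simplices (12): [0,1,2], [0,1,3], [0,2,5], [0,3,6], [0,5,6], [1,2,6], [1,3,4], [1,4,5], [1,5,6], [2,3,4], [2,3,6], [2,4,5]

giving chain groups C_0 ≅ Z^7, C_1 ≅ Z^18, C_2 ≅ Z^12.

Boundary ∂_1: C_1 → C_0 sends each edge [p,q] (with p < q) to q − p.
The resulting 7×18 matrix has rank 6, and its Smith normal form has invariant factors (1,1,1,1,1,1).

The boundary map ∂_2: C_2 → C_1 maps a triangle to the signed sum of its edges. For instance
  ∂[0,2,5] = [2,5] − [0,5] + [0,2],
  ∂[0,3,6] = [3,6] − [0,6] + [0,3].
The resulting 18×12 matrix has rank 12, and its Smith normal form has invariant factors (1,1,1,1,1,1,1,1,1,1,1,2).

Computing H_k = (kernel of ∂_k) / (image of ∂_{k+1}):

  H_0: rank C_0 − rank ∂_1 = 7 − 6 = 1, and the invariant factors of ∂_1 are all 1, so H_0 ≅ Z.
  H_1: rank ker ∂_1 − rank ∂_2 = (18 − 6) − 12 = 0, and ∂_2 has invariant factor 2 > 1, so H_1 ≅ Z/2.
  H_2: rank ker ∂_2 − rank ∂_3 = (12 − 12) − 0 = 0, and there is no ∂_3, so H_2 ≅ 0.

As a check, the Euler characteristic is 7 − 18 + 12 = 1, which agrees with 1 − 0 + 0 = 1.

H_0 = Z,  H_1 = Z/2,  H_2 = 0.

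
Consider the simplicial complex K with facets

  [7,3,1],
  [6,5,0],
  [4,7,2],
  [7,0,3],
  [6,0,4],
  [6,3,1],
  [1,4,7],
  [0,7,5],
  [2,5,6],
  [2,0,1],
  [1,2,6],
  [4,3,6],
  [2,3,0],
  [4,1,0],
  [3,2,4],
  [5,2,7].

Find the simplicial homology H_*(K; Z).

H_0 = Z,  H_1 = Z^2,  H_2 = Z.

K has 8 vertices, 24 edges, 16 triangles.
rank ∂_0 = 0, rank ∂_1 = 7 ⇒ b_0 = 8 − 0 − 7 = 1; all invariant factors of ∂_1 are 1 so no torsion. So H_0 ≅ Z.
rank ∂_1 = 7, rank ∂_2 = 15 ⇒ b_1 = 24 − 7 − 15 = 2; all invariant factors of ∂_2 are 1 so no torsion. So H_1 ≅ Z^2.
rank ∂_2 = 15, rank ∂_3 = 0 ⇒ b_2 = 16 − 15 − 0 = 1. So H_2 ≅ Z.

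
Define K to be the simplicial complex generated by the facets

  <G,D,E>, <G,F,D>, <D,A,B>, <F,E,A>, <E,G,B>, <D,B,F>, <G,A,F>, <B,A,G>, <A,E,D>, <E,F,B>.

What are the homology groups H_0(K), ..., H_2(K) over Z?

H_0 ≅ Z,  H_1 ≅ Z/2,  H_2 = 0.

Fix the vertex order A < B < D < E < F < G and write every simplex with vertices in increasing order. Then dim K = 2 and the simplices of K are:

  0-simplices (6): A, B, D, E, F, G
  1-simplices (15): AB, AD, AE, AF, AG, BD, BE, BF, BG, DE, DF, DG, EF, EG, FG
  2-simplices (10): ABD, ABG, ADE, AEF, AFG, BDF, BEF, BEG, DEG, DFG

Hence C_0 ≅ Z^6, C_1 ≅ Z^15, C_2 ≅ Z^10.

The boundary map ∂_1: C_1 → C_0 is given by ∂[p,q] = [q] − [p]. For instance
  ∂AE = E − A.
The resulting 6×15 matrix has rank 5, and its Smith normal form has invariant factors (1,1,1,1,1).

The boundary map ∂_2: C_2 → C_1 acts by ∂[p,q,r] = [q,r] − [p,r] + [p,q]. For instance
  ∂ABD = BD − AD + AB,
  ∂DEG = EG − DG + DE.
This gives a 15×10 integer matrix of rank 10; reducing to Smith normal form yields diagonal entries (1,1,1,1,1,1,1,1,1,2).

Computing H_k = (kernel of ∂_k) / (image of ∂_{k+1}):

  H_0: rank C_0 − rank ∂_1 = 6 − 5 = 1, and the invariant factors of ∂_1 are all 1, so H_0 = Z.
  H_1: rank ker ∂_1 − rank ∂_2 = (15 − 5) − 10 = 0, and ∂_2 has invariant factor 2 > 1, so H_1 = Z/2.
  H_2: rank ker ∂_2 − rank ∂_3 = (10 − 10) − 0 = 0, and there is no ∂_3, so H_2 = 0.

As a check, the Euler characteristic is 6 − 15 + 10 = 1, which agrees with 1 − 0 + 0 = 1.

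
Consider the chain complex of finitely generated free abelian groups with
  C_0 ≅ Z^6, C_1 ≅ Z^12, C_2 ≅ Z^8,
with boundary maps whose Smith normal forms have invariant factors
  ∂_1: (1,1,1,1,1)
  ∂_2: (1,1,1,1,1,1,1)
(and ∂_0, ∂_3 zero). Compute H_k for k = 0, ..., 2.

H_0 = Z,  H_1 = 0,  H_2 = Z.

H_0: b_0 = 6 − 0 − 5 = 1; torsion from ∂_1 factors > 1: none. So H_0 = Z.
H_1: b_1 = 12 − 5 − 7 = 0; torsion from ∂_2 factors > 1: none. So H_1 = 0.
H_2: b_2 = 8 − 7 − 0 = 1; torsion from ∂_3 factors > 1: none. So H_2 = Z.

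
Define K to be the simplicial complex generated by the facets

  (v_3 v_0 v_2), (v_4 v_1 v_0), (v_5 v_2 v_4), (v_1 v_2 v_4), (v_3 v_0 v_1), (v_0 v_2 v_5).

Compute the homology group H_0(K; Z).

H_0 ≅ Z.

Fix the vertex order v_0 < v_1 < v_2 < v_3 < v_4 < v_5 and write every simplex with vertices in increasing order. Then dim K = 2 and the simplices of K are:

  0-simplices (6): [v_0], [v_1], [v_2], [v_3], [v_4], [v_5]
  1-simplices (12): [v_0,v_1], [v_0,v_2], [v_0,v_3], [v_0,v_4], [v_0,v_5], [v_1,v_2], [v_1,v_3], [v_1,v_4], [v_2,v_3], [v_2,v_4], [v_2,v_5], [v_4,v_5]
  2-simplices (6): [v_0,v_1,v_3], [v_0,v_1,v_4], [v_0,v_2,v_3], [v_0,v_2,v_5], [v_1,v_2,v_4], [v_2,v_4,v_5]

giving chain groups C_0 ≅ Z^6, C_1 ≅ Z^12, C_2 ≅ Z^6.

Boundary ∂_1: C_1 → C_0 maps an edge to its endpoints' difference, ∂[p,q] = q − p.
The resulting 6×12 matrix has rank 5, and its Smith normal form has invariant factors (1,1,1,1,1).

∂_2: C_2 → C_1 sends each 2-simplex [p,q,r] to [q,r] − [p,r] + [p,q]. For instance
  ∂[v_0,v_2,v_5] = [v_2,v_5] − [v_0,v_5] + [v_0,v_2],
  ∂[v_1,v_2,v_4] = [v_2,v_4] − [v_1,v_4] + [v_1,v_2].
The resulting 12×6 matrix has rank 6, and its Smith normal form has invariant factors (1,1,1,1,1,1).

From H_k ≅ ker(∂_k) / im(∂_{k+1}) we obtain:

  H_0: rank C_0 − rank ∂_1 = 6 − 5 = 1, and the invariant factors of ∂_1 are all 1, so H_0 = Z.

(K is a triangulation of the cylinder S^1 x I.)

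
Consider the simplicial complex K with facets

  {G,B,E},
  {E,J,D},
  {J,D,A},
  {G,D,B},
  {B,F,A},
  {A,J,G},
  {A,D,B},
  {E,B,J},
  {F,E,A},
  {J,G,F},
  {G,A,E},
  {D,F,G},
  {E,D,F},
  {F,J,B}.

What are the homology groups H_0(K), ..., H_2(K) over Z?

H_0 = Z,  H_1 = Z^2,  H_2 = Z.

Order the vertices as A < B < D < E < F < G < J. Listing each simplex with vertices in this order, K has dimension 2 with simplices:

  0-simplices (7): A, B, D, E, F, G, J
  1-simplices (21): AB, AD, AE, AF, AG, AJ, BD, BE, BF, BG, BJ, DE, DF, DG, DJ, EF, EG, EJ, FG, FJ, GJ
  2-simplices (14): ABD, ABF, ADJ, AEF, AEG, AGJ, BDG, BEG, BEJ, BFJ, DEF, DEJ, DFG, FGJ

giving chain groups C_0 ≅ Z^7, C_1 ≅ Z^21, C_2 ≅ Z^14.

The boundary map ∂_1: C_1 → C_0 is given by ∂[p,q] = [q] − [p]. For instance
  ∂AG = G − A.
This gives a 7×21 integer matrix of rank 6; reducing to Smith normal form yields diagonal entries (1,1,1,1,1,1).

∂_2: C_2 → C_1 maps a triangle to the signed sum of its edges. For instance
  ∂BEJ = EJ − BJ + BE,
  ∂BFJ = FJ − BJ + BF.
This gives a 21×14 integer matrix of rank 13; reducing to Smith normal form yields diagonal entries (1,1,1,1,1,1,1,1,1,1,1,1,1).

Computing H_k = (kernel of ∂_k) / (image of ∂_{k+1}):

  H_0: rank C_0 − rank ∂_1 = 7 − 6 = 1, and the invariant factors of ∂_1 are all 1, so H_0 = Z.
  H_1: rank ker ∂_1 − rank ∂_2 = (21 − 6) − 13 = 2, and the invariant factors of ∂_2 are all 1, so H_1 = Z^2.
  H_2: rank ker ∂_2 − rank ∂_3 = (14 − 13) − 0 = 1, and there is no ∂_3, so H_2 = Z.

As a check, the Euler characteristic is 7 − 21 + 14 = 0, which agrees with 1 − 2 + 1 = 0.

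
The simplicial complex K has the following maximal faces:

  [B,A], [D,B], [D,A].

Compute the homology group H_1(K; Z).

Take the total order A < B < D on the vertex set. Then K (dimension 1) consists of the simplices:

  0-simplices (3): A, B, D
  1-simplices (3): AB, AD, BD

Hence C_0 ≅ Z^3, C_1 ≅ Z^3.

∂_1: C_1 → C_0 maps an edge to its endpoints' difference, ∂[p,q] = q − p. For instance
  ∂AB = B − A.
The resulting 3×3 matrix has rank 2, and its Smith normal form has invariant factors (1,1).

Now H_k = ker ∂_k / im ∂_{k+1}, so:

  H_1: rank ker ∂_1 − rank ∂_2 = (3 − 2) − 0 = 1, and there is no ∂_2, so H_1 ≅ Z.

H_1 ≅ Z.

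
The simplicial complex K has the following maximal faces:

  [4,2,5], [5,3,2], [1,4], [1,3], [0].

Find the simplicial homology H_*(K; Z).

H_0 ≅ Z^2,  H_1 ≅ Z,  H_2 = 0.

We work with the vertex ordering 0 < 1 < 2 < 3 < 4 < 5. The simplices of K, each written with vertices in increasing order, are:

  0-simplices (6): [0], [1], [2], [3], [4], [5]
  1-simplices (7): [1,3], [1,4], [2,3], [2,4], [2,5], [3,5], [4,5]
  2-simplices (2): [2,3,5], [2,4,5]

giving chain groups C_0 ≅ Z^6, C_1 ≅ Z^7, C_2 ≅ Z^2.

∂_1: C_1 → C_0 is given by ∂[p,q] = [q] − [p]. For instance
  ∂[2,3] = [3] − [2].
This gives a 6×7 integer matrix of rank 4; reducing to Smith normal form yields diagonal entries (1,1,1,1).

∂_2: C_2 → C_1 sends each 2-simplex [p,q,r] to [q,r] − [p,r] + [p,q]. For instance
  ∂[2,4,5] = [4,5] − [2,5] + [2,4],
  ∂[2,3,5] = [3,5] − [2,5] + [2,3].
This gives a 7×2 integer matrix of rank 2; reducing to Smith normal form yields diagonal entries (1,1).

Computing H_k = (kernel of ∂_k) / (image of ∂_{k+1}):

  H_0: rank C_0 − rank ∂_1 = 6 − 4 = 2, and the invariant factors of ∂_1 are all 1, so H_0 ≅ Z^2.
  H_1: rank ker ∂_1 − rank ∂_2 = (7 − 4) − 2 = 1, and the invariant factors of ∂_2 are all 1, so H_1 ≅ Z.
  H_2: rank ker ∂_2 − rank ∂_3 = (2 − 2) − 0 = 0, and there is no ∂_3, so H_2 ≅ 0.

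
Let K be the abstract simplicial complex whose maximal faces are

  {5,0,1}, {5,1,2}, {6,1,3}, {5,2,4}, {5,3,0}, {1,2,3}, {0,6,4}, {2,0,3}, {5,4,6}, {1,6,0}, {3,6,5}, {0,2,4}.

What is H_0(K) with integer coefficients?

We work with the vertex ordering 0 < 1 < 2 < 3 < 4 < 5 < 6. The simplices of K, each written with vertices in increasing order, are:

  0-simplices (7): [0], [1], [2], [3], [4], [5], [6]
  1-simplices (18): [0,1], [0,2], [0,3], [0,4], [0,5], [0,6], [1,2], [1,3], [1,5], [1,6], [2,3], [2,4], [2,5], [3,5], [3,6], [4,5], [4,6], [5,6]
  2-simplices (12): [0,1,5], [0,1,6], [0,2,3], [0,2,4], [0,3,5], [0,4,6], [1,2,3], [1,2,5], [1,3,6], [2,4,5], [3,5,6], [4,5,6]

giving chain groups C_0 ≅ Z^7, C_1 ≅ Z^18, C_2 ≅ Z^12.

∂_1: C_1 → C_0 is given by ∂[p,q] = [q] − [p]. For instance
  ∂[2,5] = [5] − [2].
As a 7×18 matrix over Z this has rank 6, with invariant factors (1,1,1,1,1,1).

The boundary map ∂_2: C_2 → C_1 maps a triangle to the signed sum of its edges. For instance
  ∂[1,2,5] = [2,5] − [1,5] + [1,2],
  ∂[1,2,3] = [2,3] − [1,3] + [1,2].
The resulting 18×12 matrix has rank 12, and its Smith normal form has invariant factors (1,1,1,1,1,1,1,1,1,1,1,2).

Reading off H_k = ker ∂_k / im ∂_{k+1}:

  H_0: rank C_0 − rank ∂_1 = 7 − 6 = 1, and the invariant factors of ∂_1 are all 1, so H_0 = Z.

H_0 = Z.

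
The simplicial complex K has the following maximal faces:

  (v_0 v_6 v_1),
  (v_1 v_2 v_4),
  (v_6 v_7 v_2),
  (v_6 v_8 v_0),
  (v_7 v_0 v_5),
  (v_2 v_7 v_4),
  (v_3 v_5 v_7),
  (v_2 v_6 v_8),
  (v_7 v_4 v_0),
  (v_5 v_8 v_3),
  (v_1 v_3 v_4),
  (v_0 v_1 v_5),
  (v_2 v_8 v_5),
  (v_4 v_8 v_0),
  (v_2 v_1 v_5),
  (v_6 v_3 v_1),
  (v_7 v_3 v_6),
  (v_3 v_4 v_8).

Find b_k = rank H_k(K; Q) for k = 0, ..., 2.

b_0 = 1, b_1 = 2, b_2 = 1.

Fix the vertex order v_0 < v_1 < v_2 < v_3 < v_4 < v_5 < v_6 < v_7 < v_8 and write every simplex with vertices in increasing order. Then dim K = 2 and the simplices of K are:

  0-simplices (9): [v_0], [v_1], [v_2], [v_3], [v_4], [v_5], [v_6], [v_7], [v_8]
  1-simplices (27): (27 of them)
  2-simplices (18): (18 of them)

Hence C_0 ≅ Z^9, C_1 ≅ Z^27, C_2 ≅ Z^18.

Boundary ∂_1: C_1 → C_0 sends each edge [p,q] (with p < q) to q − p.
As a 9×27 matrix over Z this has rank 8, with invariant factors (1,1,1,1,1,1,1,1).

∂_2: C_2 → C_1 maps a triangle to the signed sum of its edges. For instance
  ∂[v_1,v_2,v_5] = [v_2,v_5] − [v_1,v_5] + [v_1,v_2],
  ∂[v_0,v_1,v_6] = [v_1,v_6] − [v_0,v_6] + [v_0,v_1].
This gives a 27×18 integer matrix of rank 17; reducing to Smith normal form yields diagonal entries (1,1,1,1,1,1,1,1,1,1,1,1,1,1,1,1,1).

Now H_k = ker ∂_k / im ∂_{k+1}, so:

  H_0: rank C_0 − rank ∂_1 = 9 − 8 = 1, and the invariant factors of ∂_1 are all 1, so H_0 ≅ Z.
  H_1: rank ker ∂_1 − rank ∂_2 = (27 − 8) − 17 = 2, and the invariant factors of ∂_2 are all 1, so H_1 ≅ Z^2.
  H_2: rank ker ∂_2 − rank ∂_3 = (18 − 17) − 0 = 1, and there is no ∂_3, so H_2 ≅ Z.

As a check, the Euler characteristic is 9 − 27 + 18 = 0, which agrees with 1 − 2 + 1 = 0.

Hence the Betti numbers are b_0 = 1, b_1 = 2, b_2 = 1.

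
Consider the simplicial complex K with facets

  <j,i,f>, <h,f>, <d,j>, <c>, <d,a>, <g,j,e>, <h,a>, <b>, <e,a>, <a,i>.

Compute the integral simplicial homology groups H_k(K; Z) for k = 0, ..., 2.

H_0 ≅ Z^3,  H_1 ≅ Z^3,  H_2 = 0.

Take the total order a < b < c < d < e < f < g < h < i < j on the vertex set. Then K (dimension 2) consists of the simplices:

  0-simplices (10): a, b, c, d, e, f, g, h, i, j
  1-simplices (12): ad, ae, ah, ai, dj, eg, ej, fh, fi, fj, gj, ij
  2-simplices (2): egj, fij

Hence C_0 ≅ Z^10, C_1 ≅ Z^12, C_2 ≅ Z^2.

∂_1: C_1 → C_0 sends each edge [p,q] (with p < q) to q − p.
The resulting 10×12 matrix has rank 7, and its Smith normal form has invariant factors (1,1,1,1,1,1,1).

The boundary map ∂_2: C_2 → C_1 maps a triangle to the signed sum of its edges. For instance
  ∂fij = ij − fj + fi,
  ∂egj = gj − ej + eg.
The resulting 12×2 matrix has rank 2, and its Smith normal form has invariant factors (1,1).

From H_k ≅ ker(∂_k) / im(∂_{k+1}) we obtain:

  H_0: rank C_0 − rank ∂_1 = 10 − 7 = 3, and the invariant factors of ∂_1 are all 1, so H_0 = Z^3.
  H_1: rank ker ∂_1 − rank ∂_2 = (12 − 7) − 2 = 3, and the invariant factors of ∂_2 are all 1, so H_1 = Z^3.
  H_2: rank ker ∂_2 − rank ∂_3 = (2 − 2) − 0 = 0, and there is no ∂_3, so H_2 = 0.

As a check, the Euler characteristic is 10 − 12 + 2 = 0, which agrees with 3 − 3 + 0 = 0.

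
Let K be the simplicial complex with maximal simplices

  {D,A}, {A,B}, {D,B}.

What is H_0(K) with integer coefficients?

Fix the vertex order A < B < D and write every simplex with vertices in increasing order. Then dim K = 1 and the simplices of K are:

  0-simplices (3): A, B, D
  1-simplices (3): AB, AD, BD

so the chain groups are C_0 ≅ Z^3, C_1 ≅ Z^3.

∂_1: C_1 → C_0 is given by ∂[p,q] = [q] − [p].
The 3×3 boundary matrix has rank 2 and Smith normal form diag(1,1).

From H_k ≅ ker(∂_k) / im(∂_{k+1}) we obtain:

  H_0: rank C_0 − rank ∂_1 = 3 − 2 = 1, and the invariant factors of ∂_1 are all 1, so H_0 ≅ Z.

H_0 ≅ Z.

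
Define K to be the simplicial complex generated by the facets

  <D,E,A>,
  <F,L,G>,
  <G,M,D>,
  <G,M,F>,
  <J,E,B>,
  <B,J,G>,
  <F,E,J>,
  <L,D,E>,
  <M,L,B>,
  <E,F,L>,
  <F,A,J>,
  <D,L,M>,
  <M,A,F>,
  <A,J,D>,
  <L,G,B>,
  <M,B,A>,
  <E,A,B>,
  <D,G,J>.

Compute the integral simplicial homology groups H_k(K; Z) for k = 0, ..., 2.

Order the vertices as A < B < D < E < F < G < J < L < M. Listing each simplex with vertices in this order, K has dimension 2 with simplices:

  0-simplices (9): A, B, D, E, F, G, J, L, M
  1-simplices (27): AB, AD, AE, AF, AJ, AM, BE, BG, BJ, BL, BM, DE, DG, DJ, DL, DM, EF, EJ, EL, FG, FJ, FL, FM, GJ, GL, GM, LM
  2-simplices (18): ABE, ABM, ADE, ADJ, AFJ, AFM, BEJ, BGJ, BGL, BLM, DEL, DGJ, DGM, DLM, EFJ, EFL, FGL, FGM

so the chain groups are C_0 ≅ Z^9, C_1 ≅ Z^27, C_2 ≅ Z^18.

The boundary map ∂_1: C_1 → C_0 sends each edge [p,q] (with p < q) to q − p. For instance
  ∂FJ = J − F.
The 9×27 boundary matrix has rank 8 and Smith normal form diag(1,1,1,1,1,1,1,1).

The boundary map ∂_2: C_2 → C_1 sends each 2-simplex [p,q,r] to [q,r] − [p,r] + [p,q]. For instance
  ∂ADJ = DJ − AJ + AD,
  ∂AFJ = FJ − AJ + AF.
The resulting 27×18 matrix has rank 18, and its Smith normal form has invariant factors (1,1,1,1,1,1,1,1,1,1,1,1,1,1,1,1,1,2).

From H_k ≅ ker(∂_k) / im(∂_{k+1}) we obtain:

  H_0: rank C_0 − rank ∂_1 = 9 − 8 = 1, and the invariant factors of ∂_1 are all 1, so H_0 ≅ Z.
  H_1: rank ker ∂_1 − rank ∂_2 = (27 − 8) − 18 = 1, and ∂_2 has invariant factor 2 > 1, so H_1 ≅ Z ⊕ Z/2.
  H_2: rank ker ∂_2 − rank ∂_3 = (18 − 18) − 0 = 0, and there is no ∂_3, so H_2 ≅ 0.

H_0 ≅ Z,  H_1 ≅ Z ⊕ Z/2,  H_2 = 0.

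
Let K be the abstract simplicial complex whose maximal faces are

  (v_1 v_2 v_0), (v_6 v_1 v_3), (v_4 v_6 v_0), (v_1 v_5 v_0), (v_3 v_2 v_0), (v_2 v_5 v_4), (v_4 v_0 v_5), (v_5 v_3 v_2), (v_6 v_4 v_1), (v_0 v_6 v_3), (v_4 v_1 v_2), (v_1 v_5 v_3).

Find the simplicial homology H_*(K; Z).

H_0 = Z,  H_1 = Z/2,  H_2 = 0.

Take the total order v_0 < v_1 < v_2 < v_3 < v_4 < v_5 < v_6 on the vertex set. Then K (dimension 2) consists of the simplices:

  0-simplices (7): [v_0], [v_1], [v_2], [v_3], [v_4], [v_5], [v_6]
  1-simplices (18): (18 of them)
  2-simplices (12): (12 of them)

giving chain groups C_0 ≅ Z^7, C_1 ≅ Z^18, C_2 ≅ Z^12.

Boundary ∂_1: C_1 → C_0 sends each edge [p,q] (with p < q) to q − p. For instance
  ∂[v_0,v_5] = [v_5] − [v_0].
This gives a 7×18 integer matrix of rank 6; reducing to Smith normal form yields diagonal entries (1,1,1,1,1,1).

The boundary map ∂_2: C_2 → C_1 acts by ∂[p,q,r] = [q,r] − [p,r] + [p,q]. For instance
  ∂[v_0,v_1,v_2] = [v_1,v_2] − [v_0,v_2] + [v_0,v_1],
  ∂[v_1,v_3,v_6] = [v_3,v_6] − [v_1,v_6] + [v_1,v_3].
The 18×12 boundary matrix has rank 12 and Smith normal form diag(1,1,1,1,1,1,1,1,1,1,1,2).

From H_k ≅ ker(∂_k) / im(∂_{k+1}) we obtain:

  H_0: rank C_0 − rank ∂_1 = 7 − 6 = 1, and the invariant factors of ∂_1 are all 1, so H_0 = Z.
  H_1: rank ker ∂_1 − rank ∂_2 = (18 − 6) − 12 = 0, and ∂_2 has invariant factor 2 > 1, so H_1 = Z/2.
  H_2: rank ker ∂_2 − rank ∂_3 = (12 − 12) − 0 = 0, and there is no ∂_3, so H_2 = 0.

(K is a triangulation of the real projective plane RP^2.)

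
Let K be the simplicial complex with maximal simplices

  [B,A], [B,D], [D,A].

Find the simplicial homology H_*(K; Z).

Fix the vertex order A < B < D and write every simplex with vertices in increasing order. Then dim K = 1 and the simplices of K are:

  0-simplices (3): A, B, D
  1-simplices (3): AB, AD, BD

Hence C_0 ≅ Z^3, C_1 ≅ Z^3.

Boundary ∂_1: C_1 → C_0 maps an edge to its endpoints' difference, ∂[p,q] = q − p.
The resulting 3×3 matrix has rank 2, and its Smith normal form has invariant factors (1,1).

Now H_k = ker ∂_k / im ∂_{k+1}, so:

  H_0: rank C_0 − rank ∂_1 = 3 − 2 = 1, and the invariant factors of ∂_1 are all 1, so H_0 = Z.
  H_1: rank ker ∂_1 − rank ∂_2 = (3 − 2) − 0 = 1, and there is no ∂_2, so H_1 = Z.

H_0 ≅ Z,  H_1 ≅ Z.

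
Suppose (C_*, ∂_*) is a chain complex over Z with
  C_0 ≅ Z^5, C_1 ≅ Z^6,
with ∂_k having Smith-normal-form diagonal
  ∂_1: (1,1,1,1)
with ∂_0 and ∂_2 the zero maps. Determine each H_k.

H_0 ≅ Z,  H_1 ≅ Z^2.

H_0: b_0 = 5 − 0 − 4 = 1; torsion from ∂_1 factors > 1: none. So H_0 ≅ Z.
H_1: b_1 = 6 − 4 − 0 = 2; torsion from ∂_2 factors > 1: none. So H_1 ≅ Z^2.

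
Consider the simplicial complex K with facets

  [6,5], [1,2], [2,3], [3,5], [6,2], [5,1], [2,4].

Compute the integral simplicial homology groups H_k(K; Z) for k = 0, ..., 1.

H_0 = Z,  H_1 = Z^2.

K has 6 vertices, 7 edges.
rank ∂_0 = 0, rank ∂_1 = 5 ⇒ b_0 = 6 − 0 − 5 = 1; all invariant factors of ∂_1 are 1 so no torsion. So H_0 = Z.
rank ∂_1 = 5, rank ∂_2 = 0 ⇒ b_1 = 7 − 5 − 0 = 2. So H_1 = Z^2.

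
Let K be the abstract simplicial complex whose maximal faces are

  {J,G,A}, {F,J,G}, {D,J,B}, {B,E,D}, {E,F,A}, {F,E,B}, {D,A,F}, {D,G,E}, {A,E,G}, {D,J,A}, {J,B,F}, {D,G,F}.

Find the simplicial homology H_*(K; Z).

Fix the vertex order A < B < D < E < F < G < J and write every simplex with vertices in increasing order. Then dim K = 2 and the simplices of K are:

  0-simplices (7): A, B, D, E, F, G, J
  1-simplices (18): AD, AE, AF, AG, AJ, BD, BE, BF, BJ, DE, DF, DG, DJ, EF, EG, FG, FJ, GJ
  2-simplices (12): ADF, ADJ, AEF, AEG, AGJ, BDE, BDJ, BEF, BFJ, DEG, DFG, FGJ

so the chain groups are C_0 ≅ Z^7, C_1 ≅ Z^18, C_2 ≅ Z^12.

The boundary map ∂_1: C_1 → C_0 maps an edge to its endpoints' difference, ∂[p,q] = q − p. For instance
  ∂BD = D − B.
As a 7×18 matrix over Z this has rank 6, with invariant factors (1,1,1,1,1,1).

∂_2: C_2 → C_1 sends each 2-simplex [p,q,r] to [q,r] − [p,r] + [p,q]. For instance
  ∂AEG = EG − AG + AE,
  ∂BDE = DE − BE + BD.
The resulting 18×12 matrix has rank 12, and its Smith normal form has invariant factors (1,1,1,1,1,1,1,1,1,1,1,2).

Computing H_k = (kernel of ∂_k) / (image of ∂_{k+1}):

  H_0: rank C_0 − rank ∂_1 = 7 − 6 = 1, and the invariant factors of ∂_1 are all 1, so H_0 ≅ Z.
  H_1: rank ker ∂_1 − rank ∂_2 = (18 − 6) − 12 = 0, and ∂_2 has invariant factor 2 > 1, so H_1 ≅ Z/2.
  H_2: rank ker ∂_2 − rank ∂_3 = (12 − 12) − 0 = 0, and there is no ∂_3, so H_2 ≅ 0.

As a check, the Euler characteristic is 7 − 18 + 12 = 1, which agrees with 1 − 0 + 0 = 1.

H_0 ≅ Z,  H_1 ≅ Z/2,  H_2 = 0.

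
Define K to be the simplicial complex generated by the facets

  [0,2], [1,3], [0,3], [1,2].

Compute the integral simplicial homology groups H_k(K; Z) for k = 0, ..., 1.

H_0 = Z,  H_1 = Z.

Order the vertices as 0 < 1 < 2 < 3. Listing each simplex with vertices in this order, K has dimension 1 with simplices:

  0-simplices (4): [0], [1], [2], [3]
  1-simplices (4): [0,2], [0,3], [1,2], [1,3]

Hence C_0 ≅ Z^4, C_1 ≅ Z^4.

Boundary ∂_1: C_1 → C_0 sends each edge [p,q] (with p < q) to q − p.
The 4×4 boundary matrix has rank 3 and Smith normal form diag(1,1,1).

Now H_k = ker ∂_k / im ∂_{k+1}, so:

  H_0: rank C_0 − rank ∂_1 = 4 − 3 = 1, and the invariant factors of ∂_1 are all 1, so H_0 = Z.
  H_1: rank ker ∂_1 − rank ∂_2 = (4 − 3) − 0 = 1, and there is no ∂_2, so H_1 = Z.

(K is a triangulation of the circle S^1.)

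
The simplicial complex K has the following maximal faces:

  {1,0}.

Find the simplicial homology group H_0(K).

H_0 = Z.

Fix the vertex order 0 < 1 and write every simplex with vertices in increasing order. Then dim K = 1 and the simplices of K are:

  0-simplices (2): [0], [1]
  1-simplices (1): [0,1]

so the chain groups are C_0 ≅ Z^2, C_1 ≅ Z^1.

Boundary ∂_1: C_1 → C_0 is given by ∂[p,q] = [q] − [p].
This gives a 2×1 integer matrix of rank 1; reducing to Smith normal form yields diagonal entries (1).

Reading off H_k = ker ∂_k / im ∂_{k+1}:

  H_0: rank C_0 − rank ∂_1 = 2 − 1 = 1, and the invariant factors of ∂_1 are all 1, so H_0 ≅ Z.

(K is a triangulation of the 1-simplex.)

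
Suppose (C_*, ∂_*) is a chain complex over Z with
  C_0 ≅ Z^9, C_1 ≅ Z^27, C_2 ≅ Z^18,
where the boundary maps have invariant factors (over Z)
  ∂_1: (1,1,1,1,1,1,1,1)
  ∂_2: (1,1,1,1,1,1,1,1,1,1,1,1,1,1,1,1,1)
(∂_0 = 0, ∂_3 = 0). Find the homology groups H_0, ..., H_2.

H_0: b_0 = 9 − 0 − 8 = 1; torsion from ∂_1 factors > 1: none. So H_0 = Z.
H_1: b_1 = 27 − 8 − 17 = 2; torsion from ∂_2 factors > 1: none. So H_1 = Z^2.
H_2: b_2 = 18 − 17 − 0 = 1; torsion from ∂_3 factors > 1: none. So H_2 = Z.

H_0 = Z,  H_1 = Z^2,  H_2 = Z.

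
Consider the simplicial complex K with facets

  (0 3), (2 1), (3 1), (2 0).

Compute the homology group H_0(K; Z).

Take the total order 0 < 1 < 2 < 3 on the vertex set. Then K (dimension 1) consists of the simplices:

  0-simplices (4): [0], [1], [2], [3]
  1-simplices (4): [0,2], [0,3], [1,2], [1,3]

Hence C_0 ≅ Z^4, C_1 ≅ Z^4.

∂_1: C_1 → C_0 maps an edge to its endpoints' difference, ∂[p,q] = q − p. For instance
  ∂[0,2] = [2] − [0].
As a 4×4 matrix over Z this has rank 3, with invariant factors (1,1,1).

Now H_k = ker ∂_k / im ∂_{k+1}, so:

  H_0: rank C_0 − rank ∂_1 = 4 − 3 = 1, and the invariant factors of ∂_1 are all 1, so H_0 ≅ Z.

H_0 ≅ Z.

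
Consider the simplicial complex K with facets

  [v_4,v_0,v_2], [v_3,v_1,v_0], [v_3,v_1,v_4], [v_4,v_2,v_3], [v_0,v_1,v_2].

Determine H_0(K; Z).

H_0 ≅ Z.

We work with the vertex ordering v_0 < v_1 < v_2 < v_3 < v_4. The simplices of K, each written with vertices in increasing order, are:

  0-simplices (5): [v_0], [v_1], [v_2], [v_3], [v_4]
  1-simplices (10): [v_0,v_1], [v_0,v_2], [v_0,v_3], [v_0,v_4], [v_1,v_2], [v_1,v_3], [v_1,v_4], [v_2,v_3], [v_2,v_4], [v_3,v_4]
  2-simplices (5): [v_0,v_1,v_2], [v_0,v_1,v_3], [v_0,v_2,v_4], [v_1,v_3,v_4], [v_2,v_3,v_4]

giving chain groups C_0 ≅ Z^5, C_1 ≅ Z^10, C_2 ≅ Z^5.

The boundary map ∂_1: C_1 → C_0 is given by ∂[p,q] = [q] − [p]. For instance
  ∂[v_2,v_4] = [v_4] − [v_2].
The resulting 5×10 matrix has rank 4, and its Smith normal form has invariant factors (1,1,1,1).

Boundary ∂_2: C_2 → C_1 acts by ∂[p,q,r] = [q,r] − [p,r] + [p,q]. For instance
  ∂[v_0,v_2,v_4] = [v_2,v_4] − [v_0,v_4] + [v_0,v_2],
  ∂[v_2,v_3,v_4] = [v_3,v_4] − [v_2,v_4] + [v_2,v_3].
The resulting 10×5 matrix has rank 5, and its Smith normal form has invariant factors (1,1,1,1,1).

Computing H_k = (kernel of ∂_k) / (image of ∂_{k+1}):

  H_0: rank C_0 − rank ∂_1 = 5 − 4 = 1, and the invariant factors of ∂_1 are all 1, so H_0 = Z.

(K is a triangulation of the Möbius band.)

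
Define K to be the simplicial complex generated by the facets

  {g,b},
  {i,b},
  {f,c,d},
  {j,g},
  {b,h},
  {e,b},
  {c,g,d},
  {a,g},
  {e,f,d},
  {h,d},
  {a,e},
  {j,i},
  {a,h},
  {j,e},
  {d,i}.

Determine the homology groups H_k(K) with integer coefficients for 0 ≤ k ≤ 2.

H_0 = Z,  H_1 = Z^7,  H_2 = 0.

Fix the vertex order a < b < c < d < e < f < g < h < i < j and write every simplex with vertices in increasing order. Then dim K = 2 and the simplices of K are:

  0-simplices (10): a, b, c, d, e, f, g, h, i, j
  1-simplices (19): ae, ag, ah, be, bg, bh, bi, cd, cf, cg, de, df, dg, dh, di, ef, ej, gj, ij
  2-simplices (3): cdf, cdg, def

giving chain groups C_0 ≅ Z^10, C_1 ≅ Z^19, C_2 ≅ Z^3.

Boundary ∂_1: C_1 → C_0 sends each edge [p,q] (with p < q) to q − p. For instance
  ∂ag = g − a.
This gives a 10×19 integer matrix of rank 9; reducing to Smith normal form yields diagonal entries (1,1,1,1,1,1,1,1,1).

∂_2: C_2 → C_1 sends each 2-simplex [p,q,r] to [q,r] − [p,r] + [p,q]. For instance
  ∂def = ef − df + de,
  ∂cdf = df − cf + cd.
The 19×3 boundary matrix has rank 3 and Smith normal form diag(1,1,1).

Now H_k = ker ∂_k / im ∂_{k+1}, so:

  H_0: rank C_0 − rank ∂_1 = 10 − 9 = 1, and the invariant factors of ∂_1 are all 1, so H_0 ≅ Z.
  H_1: rank ker ∂_1 − rank ∂_2 = (19 − 9) − 3 = 7, and the invariant factors of ∂_2 are all 1, so H_1 ≅ Z^7.
  H_2: rank ker ∂_2 − rank ∂_3 = (3 − 3) − 0 = 0, and there is no ∂_3, so H_2 ≅ 0.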